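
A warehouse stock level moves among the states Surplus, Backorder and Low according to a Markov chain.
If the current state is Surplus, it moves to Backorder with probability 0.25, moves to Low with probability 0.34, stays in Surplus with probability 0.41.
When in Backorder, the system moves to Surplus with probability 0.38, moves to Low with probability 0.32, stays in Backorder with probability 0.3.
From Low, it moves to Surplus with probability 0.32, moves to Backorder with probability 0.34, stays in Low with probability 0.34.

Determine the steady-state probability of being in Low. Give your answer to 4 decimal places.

0.3341

Let the stationary distribution be π with π = πP and π_1 + π_2 + π_3 = 1.
π_1 = 0.41·π_1 + 0.38·π_2 + 0.32·π_3
π_2 = 0.25·π_1 + 0.3·π_2 + 0.34·π_3
Solving with the normalization constraint gives π = (0.3711, 0.2948, 0.3341).
So the stationary probability of Low is 0.3341.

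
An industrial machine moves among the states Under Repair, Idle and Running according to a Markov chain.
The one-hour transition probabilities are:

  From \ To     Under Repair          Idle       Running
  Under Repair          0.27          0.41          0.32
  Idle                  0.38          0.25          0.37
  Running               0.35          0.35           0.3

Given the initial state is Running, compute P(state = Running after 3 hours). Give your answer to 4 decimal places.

Propagate the distribution vector 3 hours from Running.
After 0 hours: (0.0000, 0.0000, 1.0000)
After 1 hour: (0.3500, 0.3500, 0.3000)
After 2 hours: (0.3325, 0.3360, 0.3315)
After 3 hours: (0.3335, 0.3364, 0.3302)
P(in Running after 3 hours) = 0.3302

0.3302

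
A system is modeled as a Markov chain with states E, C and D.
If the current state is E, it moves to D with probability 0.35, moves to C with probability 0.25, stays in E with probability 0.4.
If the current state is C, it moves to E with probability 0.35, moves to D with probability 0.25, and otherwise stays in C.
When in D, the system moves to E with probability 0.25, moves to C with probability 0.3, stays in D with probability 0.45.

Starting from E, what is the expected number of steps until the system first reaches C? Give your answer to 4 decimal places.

Let t(s) be the expected number of steps to first reach C from state s, with t(C) = 0. Conditioning on the first step:
t(E) = 1 + 0.4·t(E) + 0.35·t(D)
t(D) = 1 + 0.25·t(E) + 0.45·t(D)
Solving: t(E) = 3.7113, t(D) = 3.5052.
Expected steps from E to C: 3.7113.

3.7113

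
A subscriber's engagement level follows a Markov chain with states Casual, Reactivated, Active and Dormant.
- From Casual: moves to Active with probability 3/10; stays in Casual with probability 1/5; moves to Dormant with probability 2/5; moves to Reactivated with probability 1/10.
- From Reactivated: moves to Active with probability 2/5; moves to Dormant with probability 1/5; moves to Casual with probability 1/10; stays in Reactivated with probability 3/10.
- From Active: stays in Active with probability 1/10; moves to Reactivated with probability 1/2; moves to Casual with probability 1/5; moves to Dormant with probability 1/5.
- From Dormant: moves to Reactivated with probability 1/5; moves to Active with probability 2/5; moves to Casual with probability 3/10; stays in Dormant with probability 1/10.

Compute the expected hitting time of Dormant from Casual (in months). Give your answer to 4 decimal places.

3.4074

Let t(s) be the expected number of months to first reach Dormant from state s, with t(Dormant) = 0. Conditioning on the first month:
t(Casual) = 1 + 0.2·t(Casual) + 0.1·t(Reactivated) + 0.3·t(Active)
t(Reactivated) = 1 + 0.1·t(Casual) + 0.3·t(Reactivated) + 0.4·t(Active)
t(Active) = 1 + 0.2·t(Casual) + 0.5·t(Reactivated) + 0.1·t(Active)
Solving: t(Casual) = 3.4074, t(Reactivated) = 4.3704, t(Active) = 4.2963.
Expected months from Casual to Dormant: 3.4074.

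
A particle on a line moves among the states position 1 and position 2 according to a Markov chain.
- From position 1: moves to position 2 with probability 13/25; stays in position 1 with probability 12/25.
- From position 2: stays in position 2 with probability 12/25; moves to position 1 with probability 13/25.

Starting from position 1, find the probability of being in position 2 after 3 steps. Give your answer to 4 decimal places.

Propagate the distribution vector 3 steps from position 1.
After 0 steps: (1.0000, 0.0000)
After 1 step: (0.4800, 0.5200)
After 2 steps: (0.5008, 0.4992)
After 3 steps: (0.5000, 0.5000)
P(in position 2 after 3 steps) = 0.5000

0.5000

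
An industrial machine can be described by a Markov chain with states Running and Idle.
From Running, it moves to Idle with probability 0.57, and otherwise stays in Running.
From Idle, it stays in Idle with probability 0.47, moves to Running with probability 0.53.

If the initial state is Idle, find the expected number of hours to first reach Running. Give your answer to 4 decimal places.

1.8868

Let t(s) be the expected number of hours to first reach Running from state s, with t(Running) = 0. Conditioning on the first hour:
t(Idle) = 1 + 0.47·t(Idle)
Solving: t(Idle) = 1.8868.
Expected hours from Idle to Running: 1.8868.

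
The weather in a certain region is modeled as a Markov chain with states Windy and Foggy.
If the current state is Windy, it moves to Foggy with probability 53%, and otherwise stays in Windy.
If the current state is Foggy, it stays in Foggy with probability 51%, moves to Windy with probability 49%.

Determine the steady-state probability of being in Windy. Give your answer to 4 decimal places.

0.4804

Let the stationary distribution be π with π = πP and π_1 + π_2 = 1.
π_1 = 0.47·π_1 + 0.49·π_2
Solving with the normalization constraint gives π = (0.4804, 0.5196).
So the stationary probability of Windy is 0.4804.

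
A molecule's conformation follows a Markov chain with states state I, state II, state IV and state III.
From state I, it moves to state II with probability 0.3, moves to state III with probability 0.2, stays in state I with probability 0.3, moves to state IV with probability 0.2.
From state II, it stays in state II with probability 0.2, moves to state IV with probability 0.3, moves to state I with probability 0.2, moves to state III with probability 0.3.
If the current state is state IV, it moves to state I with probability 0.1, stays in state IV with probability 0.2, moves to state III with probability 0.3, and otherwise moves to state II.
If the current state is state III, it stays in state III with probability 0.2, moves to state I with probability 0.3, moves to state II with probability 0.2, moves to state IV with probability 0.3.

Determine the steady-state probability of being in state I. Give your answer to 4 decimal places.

0.2222

Let the stationary distribution be π with π = πP and π_1 + π_2 + π_3 + π_4 = 1.
π_1 = 0.3·π_1 + 0.2·π_2 + 0.1·π_3 + 0.3·π_4
π_2 = 0.3·π_1 + 0.2·π_2 + 0.4·π_3 + 0.2·π_4
π_3 = 0.2·π_1 + 0.3·π_2 + 0.2·π_3 + 0.3·π_4
Solving with the normalization constraint gives π = (0.2222, 0.2727, 0.2525, 0.2525).
So the stationary probability of state I is 0.2222.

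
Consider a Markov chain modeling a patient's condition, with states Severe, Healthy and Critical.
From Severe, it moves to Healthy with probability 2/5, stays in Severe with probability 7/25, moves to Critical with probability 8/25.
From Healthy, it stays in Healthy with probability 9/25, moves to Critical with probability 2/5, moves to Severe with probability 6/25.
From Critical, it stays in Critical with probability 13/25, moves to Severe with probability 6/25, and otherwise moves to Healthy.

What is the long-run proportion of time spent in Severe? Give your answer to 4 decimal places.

0.2500

Let the stationary distribution be π with π = πP and π_1 + π_2 + π_3 = 1.
π_1 = 0.28·π_1 + 0.24·π_2 + 0.24·π_3
π_2 = 0.4·π_1 + 0.36·π_2 + 0.24·π_3
Solving with the normalization constraint gives π = (0.2500, 0.3182, 0.4318).
So the stationary probability of Severe is 0.2500.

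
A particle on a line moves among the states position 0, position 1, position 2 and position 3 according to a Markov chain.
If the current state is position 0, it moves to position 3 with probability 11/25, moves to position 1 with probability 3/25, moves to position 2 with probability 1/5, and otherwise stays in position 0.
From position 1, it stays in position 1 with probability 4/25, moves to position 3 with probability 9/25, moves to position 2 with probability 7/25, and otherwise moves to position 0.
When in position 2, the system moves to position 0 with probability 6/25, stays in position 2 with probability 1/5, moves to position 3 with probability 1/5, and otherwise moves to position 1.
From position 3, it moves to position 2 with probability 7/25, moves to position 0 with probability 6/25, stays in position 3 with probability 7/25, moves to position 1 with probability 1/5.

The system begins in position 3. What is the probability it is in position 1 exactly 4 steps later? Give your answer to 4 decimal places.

Propagate the distribution vector 4 steps from position 3.
After 0 steps: (0.0000, 0.0000, 0.0000, 1.0000)
After 1 step: (0.2400, 0.2000, 0.2800, 0.2800)
After 2 steps: (0.2320, 0.2176, 0.2384, 0.3120)
After 3 steps: (0.2313, 0.2109, 0.2424, 0.3155)
After 4 steps: (0.2316, 0.2118, 0.2421, 0.3145)
P(in position 1 after 4 steps) = 0.2118

0.2118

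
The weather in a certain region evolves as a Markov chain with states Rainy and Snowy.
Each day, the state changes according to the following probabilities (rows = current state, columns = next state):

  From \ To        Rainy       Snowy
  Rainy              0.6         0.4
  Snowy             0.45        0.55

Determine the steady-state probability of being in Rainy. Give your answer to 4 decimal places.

Let the stationary distribution be π with π = πP and π_1 + π_2 = 1.
π_1 = 0.6·π_1 + 0.45·π_2
Solving with the normalization constraint gives π = (0.5294, 0.4706).
So the stationary probability of Rainy is 0.5294.

0.5294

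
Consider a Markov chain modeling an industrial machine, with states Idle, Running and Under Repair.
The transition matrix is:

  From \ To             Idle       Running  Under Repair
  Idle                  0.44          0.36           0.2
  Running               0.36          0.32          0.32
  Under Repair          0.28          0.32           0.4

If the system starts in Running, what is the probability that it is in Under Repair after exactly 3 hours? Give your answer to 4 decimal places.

Propagate the distribution vector 3 hours from Running.
After 0 hours: (0.0000, 1.0000, 0.0000)
After 1 hour: (0.3600, 0.3200, 0.3200)
After 2 hours: (0.3632, 0.3344, 0.3024)
After 3 hours: (0.3649, 0.3345, 0.3006)
P(in Under Repair after 3 hours) = 0.3006

0.3006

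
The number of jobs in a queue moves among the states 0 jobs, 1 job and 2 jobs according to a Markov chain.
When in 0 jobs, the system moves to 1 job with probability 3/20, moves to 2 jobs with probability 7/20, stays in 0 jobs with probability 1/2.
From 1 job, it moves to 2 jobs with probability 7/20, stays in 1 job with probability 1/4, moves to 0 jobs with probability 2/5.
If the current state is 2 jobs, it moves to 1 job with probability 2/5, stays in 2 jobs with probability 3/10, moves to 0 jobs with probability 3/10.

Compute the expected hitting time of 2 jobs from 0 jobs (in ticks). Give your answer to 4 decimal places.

2.8571

Let t(s) be the expected number of ticks to first reach 2 jobs from state s, with t(2 jobs) = 0. Conditioning on the first tick:
t(0 jobs) = 1 + 0.5·t(0 jobs) + 0.15·t(1 job)
t(1 job) = 1 + 0.4·t(0 jobs) + 0.25·t(1 job)
Solving: t(0 jobs) = 2.8571, t(1 job) = 2.8571.
Expected ticks from 0 jobs to 2 jobs: 2.8571.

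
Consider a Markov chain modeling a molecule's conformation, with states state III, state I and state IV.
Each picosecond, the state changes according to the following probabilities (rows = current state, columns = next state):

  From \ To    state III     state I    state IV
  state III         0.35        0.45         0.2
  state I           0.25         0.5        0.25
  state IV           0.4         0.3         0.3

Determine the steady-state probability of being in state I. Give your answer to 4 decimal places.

0.4348

Let the stationary distribution be π with π = πP and π_1 + π_2 + π_3 = 1.
π_1 = 0.35·π_1 + 0.25·π_2 + 0.4·π_3
π_2 = 0.45·π_1 + 0.5·π_2 + 0.3·π_3
Solving with the normalization constraint gives π = (0.3188, 0.4348, 0.2464).
So the stationary probability of state I is 0.4348.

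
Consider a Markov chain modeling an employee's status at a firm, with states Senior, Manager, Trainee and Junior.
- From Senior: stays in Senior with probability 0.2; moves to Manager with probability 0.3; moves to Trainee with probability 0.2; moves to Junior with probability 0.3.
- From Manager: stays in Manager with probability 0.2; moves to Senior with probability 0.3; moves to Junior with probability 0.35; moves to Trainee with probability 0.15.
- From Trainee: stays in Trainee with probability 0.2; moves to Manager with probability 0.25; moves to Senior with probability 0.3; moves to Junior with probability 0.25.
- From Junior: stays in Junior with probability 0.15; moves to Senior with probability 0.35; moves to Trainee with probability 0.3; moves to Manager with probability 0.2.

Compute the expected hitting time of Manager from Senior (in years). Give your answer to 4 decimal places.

Let t(s) be the expected number of years to first reach Manager from state s, with t(Manager) = 0. Conditioning on the first year:
t(Senior) = 1 + 0.2·t(Senior) + 0.2·t(Trainee) + 0.3·t(Junior)
t(Trainee) = 1 + 0.3·t(Senior) + 0.2·t(Trainee) + 0.25·t(Junior)
t(Junior) = 1 + 0.35·t(Senior) + 0.3·t(Trainee) + 0.15·t(Junior)
Solving: t(Senior) = 3.7931, t(Trainee) = 3.9655, t(Junior) = 4.1379.
Expected years from Senior to Manager: 3.7931.

3.7931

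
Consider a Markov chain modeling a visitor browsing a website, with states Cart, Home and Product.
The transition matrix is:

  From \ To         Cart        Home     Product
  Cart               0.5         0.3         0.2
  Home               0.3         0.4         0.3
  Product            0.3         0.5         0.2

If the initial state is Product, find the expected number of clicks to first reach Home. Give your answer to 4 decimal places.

2.3529

Let t(s) be the expected number of clicks to first reach Home from state s, with t(Home) = 0. Conditioning on the first click:
t(Cart) = 1 + 0.5·t(Cart) + 0.2·t(Product)
t(Product) = 1 + 0.3·t(Cart) + 0.2·t(Product)
Solving: t(Cart) = 2.9412, t(Product) = 2.3529.
Expected clicks from Product to Home: 2.3529.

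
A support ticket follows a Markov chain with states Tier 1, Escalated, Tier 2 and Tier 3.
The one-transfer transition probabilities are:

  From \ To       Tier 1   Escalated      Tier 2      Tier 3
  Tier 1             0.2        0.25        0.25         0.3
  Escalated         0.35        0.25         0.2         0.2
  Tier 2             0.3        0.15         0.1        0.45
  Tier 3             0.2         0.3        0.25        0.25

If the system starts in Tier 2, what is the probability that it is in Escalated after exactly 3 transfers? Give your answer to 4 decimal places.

Propagate the distribution vector 3 transfers from Tier 2.
After 0 transfers: (0.0000, 0.0000, 1.0000, 0.0000)
After 1 transfer: (0.3000, 0.1500, 0.1000, 0.4500)
After 2 transfers: (0.2325, 0.2625, 0.2275, 0.2775)
After 3 transfers: (0.2621, 0.2411, 0.2028, 0.2940)
P(in Escalated after 3 transfers) = 0.2411

0.2411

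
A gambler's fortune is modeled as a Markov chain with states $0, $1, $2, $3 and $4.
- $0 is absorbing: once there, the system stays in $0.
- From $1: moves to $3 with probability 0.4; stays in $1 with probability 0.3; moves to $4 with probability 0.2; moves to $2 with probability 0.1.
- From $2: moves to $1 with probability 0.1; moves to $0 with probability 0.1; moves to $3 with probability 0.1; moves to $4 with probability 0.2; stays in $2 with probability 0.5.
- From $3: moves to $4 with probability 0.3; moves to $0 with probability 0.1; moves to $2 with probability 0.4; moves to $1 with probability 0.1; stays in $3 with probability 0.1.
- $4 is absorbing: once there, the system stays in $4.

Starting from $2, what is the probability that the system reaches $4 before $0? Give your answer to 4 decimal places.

0.7095

Let h(s) be the probability of absorption at $4 starting from transient state s. Then h($4) = 1 and h($0) = 0. By first-step analysis:
h($1) = 0.3·h($1) + 0.1·h($2) + 0.4·h($3) + 0.2·1
h($2) = 0.1·0 + 0.1·h($1) + 0.5·h($2) + 0.1·h($3) + 0.2·1
h($3) = 0.1·0 + 0.1·h($1) + 0.4·h($2) + 0.1·h($3) + 0.3·1
Solving: h($1) = 0.8091, h($2) = 0.7095, h($3) = 0.7386.
Starting from $2, the probability is 0.7095.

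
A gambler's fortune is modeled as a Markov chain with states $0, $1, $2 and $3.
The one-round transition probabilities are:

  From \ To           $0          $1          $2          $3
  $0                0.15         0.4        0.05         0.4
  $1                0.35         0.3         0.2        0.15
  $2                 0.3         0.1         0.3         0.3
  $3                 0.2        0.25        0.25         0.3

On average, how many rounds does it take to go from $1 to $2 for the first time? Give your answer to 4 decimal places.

5.7590

Let t(s) be the expected number of rounds to first reach $2 from state s, with t($2) = 0. Conditioning on the first round:
t($0) = 1 + 0.15·t($0) + 0.4·t($1) + 0.4·t($3)
t($1) = 1 + 0.35·t($0) + 0.3·t($1) + 0.15·t($3)
t($3) = 1 + 0.2·t($0) + 0.25·t($1) + 0.3·t($3)
Solving: t($0) = 6.3853, t($1) = 5.7590, t($3) = 5.3097.
Expected rounds from $1 to $2: 5.7590.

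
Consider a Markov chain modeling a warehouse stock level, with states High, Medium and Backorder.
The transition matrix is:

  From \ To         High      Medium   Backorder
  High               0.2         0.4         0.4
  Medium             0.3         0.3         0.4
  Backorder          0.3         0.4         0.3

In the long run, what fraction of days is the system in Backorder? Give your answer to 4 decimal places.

Let the stationary distribution be π with π = πP and π_1 + π_2 + π_3 = 1.
π_1 = 0.2·π_1 + 0.3·π_2 + 0.3·π_3
π_2 = 0.4·π_1 + 0.3·π_2 + 0.4·π_3
Solving with the normalization constraint gives π = (0.2727, 0.3636, 0.3636).
So the stationary probability of Backorder is 0.3636.

0.3636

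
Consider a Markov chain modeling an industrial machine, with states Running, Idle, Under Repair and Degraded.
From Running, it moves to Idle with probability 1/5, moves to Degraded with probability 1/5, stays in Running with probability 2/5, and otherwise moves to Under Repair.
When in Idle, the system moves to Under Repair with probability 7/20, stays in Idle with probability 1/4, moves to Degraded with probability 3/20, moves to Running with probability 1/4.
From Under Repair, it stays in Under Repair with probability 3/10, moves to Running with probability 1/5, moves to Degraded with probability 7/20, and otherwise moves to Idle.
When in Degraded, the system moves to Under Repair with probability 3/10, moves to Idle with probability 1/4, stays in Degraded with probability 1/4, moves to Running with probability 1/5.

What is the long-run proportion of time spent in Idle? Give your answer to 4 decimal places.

Let the stationary distribution be π with π = πP and π_1 + π_2 + π_3 + π_4 = 1.
π_1 = 0.4·π_1 + 0.25·π_2 + 0.2·π_3 + 0.2·π_4
π_2 = 0.2·π_1 + 0.25·π_2 + 0.15·π_3 + 0.25·π_4
π_3 = 0.2·π_1 + 0.35·π_2 + 0.3·π_3 + 0.3·π_4
Solving with the normalization constraint gives π = (0.2630, 0.2084, 0.2841, 0.2444).
So the stationary probability of Idle is 0.2084.

0.2084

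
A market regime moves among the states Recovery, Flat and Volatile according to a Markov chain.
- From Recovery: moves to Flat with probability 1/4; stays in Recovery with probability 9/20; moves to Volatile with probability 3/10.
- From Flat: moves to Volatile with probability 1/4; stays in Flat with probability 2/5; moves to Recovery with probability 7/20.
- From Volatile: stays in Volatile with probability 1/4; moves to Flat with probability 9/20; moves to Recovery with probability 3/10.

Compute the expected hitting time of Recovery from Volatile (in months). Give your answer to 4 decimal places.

3.1111

Let t(s) be the expected number of months to first reach Recovery from state s, with t(Recovery) = 0. Conditioning on the first month:
t(Flat) = 1 + 0.4·t(Flat) + 0.25·t(Volatile)
t(Volatile) = 1 + 0.45·t(Flat) + 0.25·t(Volatile)
Solving: t(Flat) = 2.9630, t(Volatile) = 3.1111.
Expected months from Volatile to Recovery: 3.1111.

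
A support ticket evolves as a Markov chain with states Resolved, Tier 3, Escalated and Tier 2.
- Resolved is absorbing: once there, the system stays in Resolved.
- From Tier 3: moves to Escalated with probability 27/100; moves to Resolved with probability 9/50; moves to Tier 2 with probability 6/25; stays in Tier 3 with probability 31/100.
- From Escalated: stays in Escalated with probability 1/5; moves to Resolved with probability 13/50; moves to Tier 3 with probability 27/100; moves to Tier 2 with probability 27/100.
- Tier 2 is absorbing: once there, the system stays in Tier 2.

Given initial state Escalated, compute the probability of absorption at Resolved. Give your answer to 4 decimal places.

Let h(s) be the probability of absorption at Resolved starting from transient state s. Then h(Resolved) = 1 and h(Tier 2) = 0. By first-step analysis:
h(Tier 3) = 0.18·1 + 0.31·h(Tier 3) + 0.27·h(Escalated) + 0.24·0
h(Escalated) = 0.26·1 + 0.27·h(Tier 3) + 0.2·h(Escalated) + 0.27·0
Solving: h(Tier 3) = 0.4471, h(Escalated) = 0.4759.
Starting from Escalated, the probability is 0.4759.

0.4759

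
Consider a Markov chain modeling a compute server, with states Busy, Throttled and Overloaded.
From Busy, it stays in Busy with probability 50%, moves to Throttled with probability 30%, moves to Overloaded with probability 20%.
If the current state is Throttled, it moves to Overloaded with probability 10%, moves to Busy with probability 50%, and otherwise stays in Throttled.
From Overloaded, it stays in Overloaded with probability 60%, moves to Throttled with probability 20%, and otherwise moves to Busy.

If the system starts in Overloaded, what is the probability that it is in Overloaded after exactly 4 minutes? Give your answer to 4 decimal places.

Propagate the distribution vector 4 minutes from Overloaded.
After 0 minutes: (0.0000, 0.0000, 1.0000)
After 1 minute: (0.2000, 0.2000, 0.6000)
After 2 minutes: (0.3200, 0.2600, 0.4200)
After 3 minutes: (0.3740, 0.2840, 0.3420)
After 4 minutes: (0.3974, 0.2942, 0.3084)
P(in Overloaded after 4 minutes) = 0.3084

0.3084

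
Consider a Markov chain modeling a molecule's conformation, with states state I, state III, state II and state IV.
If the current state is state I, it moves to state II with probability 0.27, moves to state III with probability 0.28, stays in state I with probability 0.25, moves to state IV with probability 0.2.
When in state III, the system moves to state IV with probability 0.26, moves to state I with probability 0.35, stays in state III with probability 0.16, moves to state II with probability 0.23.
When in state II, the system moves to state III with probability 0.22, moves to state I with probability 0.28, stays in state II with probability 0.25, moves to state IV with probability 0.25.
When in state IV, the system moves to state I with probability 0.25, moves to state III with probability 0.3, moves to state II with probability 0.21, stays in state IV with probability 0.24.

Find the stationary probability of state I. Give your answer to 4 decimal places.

Let the stationary distribution be π with π = πP and π_1 + π_2 + π_3 + π_4 = 1.
π_1 = 0.25·π_1 + 0.35·π_2 + 0.28·π_3 + 0.25·π_4
π_2 = 0.28·π_1 + 0.16·π_2 + 0.22·π_3 + 0.3·π_4
π_3 = 0.27·π_1 + 0.23·π_2 + 0.25·π_3 + 0.21·π_4
Solving with the normalization constraint gives π = (0.2814, 0.2413, 0.2414, 0.2360).
So the stationary probability of state I is 0.2814.

0.2814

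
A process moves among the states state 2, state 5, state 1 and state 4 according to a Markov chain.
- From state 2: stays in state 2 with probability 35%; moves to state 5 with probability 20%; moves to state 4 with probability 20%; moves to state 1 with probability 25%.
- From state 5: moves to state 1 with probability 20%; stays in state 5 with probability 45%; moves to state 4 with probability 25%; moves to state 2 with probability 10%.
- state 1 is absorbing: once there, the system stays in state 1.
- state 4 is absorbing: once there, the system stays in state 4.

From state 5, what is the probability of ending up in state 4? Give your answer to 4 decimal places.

Let h(s) be the probability of absorption at state 4 starting from transient state s. Then h(state 4) = 1 and h(state 1) = 0. By first-step analysis:
h(state 2) = 0.35·h(state 2) + 0.2·h(state 5) + 0.25·0 + 0.2·1
h(state 5) = 0.1·h(state 2) + 0.45·h(state 5) + 0.2·0 + 0.25·1
Solving: h(state 2) = 0.4741, h(state 5) = 0.5407.
Starting from state 5, the probability is 0.5407.

0.5407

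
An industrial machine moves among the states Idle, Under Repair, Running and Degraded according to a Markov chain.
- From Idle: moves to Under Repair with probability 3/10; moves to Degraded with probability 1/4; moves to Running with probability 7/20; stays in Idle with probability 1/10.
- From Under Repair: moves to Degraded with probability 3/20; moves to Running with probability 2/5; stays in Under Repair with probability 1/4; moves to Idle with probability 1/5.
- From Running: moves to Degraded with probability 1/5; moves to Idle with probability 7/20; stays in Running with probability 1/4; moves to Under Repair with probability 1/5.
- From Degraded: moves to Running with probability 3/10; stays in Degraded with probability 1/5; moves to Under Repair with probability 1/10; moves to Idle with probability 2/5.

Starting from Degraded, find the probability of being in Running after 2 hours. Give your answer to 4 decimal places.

0.3150

Propagate the distribution vector 2 hours from Degraded.
After 0 hours: (0.0000, 0.0000, 0.0000, 1.0000)
After 1 hour: (0.4000, 0.1000, 0.3000, 0.2000)
After 2 hours: (0.2450, 0.2250, 0.3150, 0.2150)
P(in Running after 2 hours) = 0.3150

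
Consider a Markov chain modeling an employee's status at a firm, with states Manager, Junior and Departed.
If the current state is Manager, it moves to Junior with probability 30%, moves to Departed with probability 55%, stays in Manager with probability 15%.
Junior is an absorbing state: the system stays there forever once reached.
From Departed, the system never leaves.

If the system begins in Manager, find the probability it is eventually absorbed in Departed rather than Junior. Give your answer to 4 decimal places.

Let h(s) be the probability of absorption at Departed starting from transient state s. Then h(Departed) = 1 and h(Junior) = 0. By first-step analysis:
h(Manager) = 0.15·h(Manager) + 0.3·0 + 0.55·1
Solving: h(Manager) = 0.6471.
Starting from Manager, the probability is 0.6471.

0.6471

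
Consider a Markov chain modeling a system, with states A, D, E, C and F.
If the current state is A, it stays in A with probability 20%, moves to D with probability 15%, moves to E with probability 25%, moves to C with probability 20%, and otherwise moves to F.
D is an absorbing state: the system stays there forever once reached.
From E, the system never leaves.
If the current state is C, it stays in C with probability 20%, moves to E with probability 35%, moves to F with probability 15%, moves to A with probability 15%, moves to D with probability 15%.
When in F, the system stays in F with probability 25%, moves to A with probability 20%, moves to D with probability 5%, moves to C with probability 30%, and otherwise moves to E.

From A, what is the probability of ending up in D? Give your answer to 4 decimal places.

Let h(s) be the probability of absorption at D starting from transient state s. Then h(D) = 1 and h(E) = 0. By first-step analysis:
h(A) = 0.2·h(A) + 0.15·1 + 0.25·0 + 0.2·h(C) + 0.2·h(F)
h(C) = 0.15·h(A) + 0.15·1 + 0.35·0 + 0.2·h(C) + 0.15·h(F)
h(F) = 0.2·h(A) + 0.05·1 + 0.2·0 + 0.3·h(C) + 0.25·h(F)
Solving: h(A) = 0.3318, h(C) = 0.3014, h(F) = 0.2757.
Starting from A, the probability is 0.3318.

0.3318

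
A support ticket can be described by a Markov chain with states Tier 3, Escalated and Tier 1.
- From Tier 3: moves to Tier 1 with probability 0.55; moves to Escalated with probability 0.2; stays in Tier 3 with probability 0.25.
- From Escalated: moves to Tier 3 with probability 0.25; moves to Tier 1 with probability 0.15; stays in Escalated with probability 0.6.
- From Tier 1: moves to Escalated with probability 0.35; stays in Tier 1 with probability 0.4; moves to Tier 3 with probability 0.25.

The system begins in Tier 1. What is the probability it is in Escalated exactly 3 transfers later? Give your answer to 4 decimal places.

Propagate the distribution vector 3 transfers from Tier 1.
After 0 transfers: (0.0000, 0.0000, 1.0000)
After 1 transfer: (0.2500, 0.3500, 0.4000)
After 2 transfers: (0.2500, 0.4000, 0.3500)
After 3 transfers: (0.2500, 0.4125, 0.3375)
P(in Escalated after 3 transfers) = 0.4125

0.4125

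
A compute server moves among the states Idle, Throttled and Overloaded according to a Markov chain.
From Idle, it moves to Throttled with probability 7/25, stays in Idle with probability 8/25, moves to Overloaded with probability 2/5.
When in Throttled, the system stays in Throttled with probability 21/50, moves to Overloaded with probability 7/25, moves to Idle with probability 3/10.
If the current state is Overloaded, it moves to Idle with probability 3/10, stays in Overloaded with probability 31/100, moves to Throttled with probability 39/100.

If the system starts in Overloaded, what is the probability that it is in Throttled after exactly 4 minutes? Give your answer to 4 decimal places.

0.3673

Propagate the distribution vector 4 minutes from Overloaded.
After 0 minutes: (0.0000, 0.0000, 1.0000)
After 1 minute: (0.3000, 0.3900, 0.3100)
After 2 minutes: (0.3060, 0.3687, 0.3253)
After 3 minutes: (0.3061, 0.3674, 0.3265)
After 4 minutes: (0.3061, 0.3673, 0.3265)
P(in Throttled after 4 minutes) = 0.3673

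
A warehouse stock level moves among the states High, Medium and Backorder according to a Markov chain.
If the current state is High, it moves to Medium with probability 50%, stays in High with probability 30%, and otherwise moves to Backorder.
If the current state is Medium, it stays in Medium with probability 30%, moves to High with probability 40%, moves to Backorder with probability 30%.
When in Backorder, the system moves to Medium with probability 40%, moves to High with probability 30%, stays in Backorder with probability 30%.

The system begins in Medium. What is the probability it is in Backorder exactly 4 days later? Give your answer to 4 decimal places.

Propagate the distribution vector 4 days from Medium.
After 0 days: (0.0000, 1.0000, 0.0000)
After 1 day: (0.4000, 0.3000, 0.3000)
After 2 days: (0.3300, 0.4100, 0.2600)
After 3 days: (0.3410, 0.3920, 0.2670)
After 4 days: (0.3392, 0.3949, 0.2659)
P(in Backorder after 4 days) = 0.2659

0.2659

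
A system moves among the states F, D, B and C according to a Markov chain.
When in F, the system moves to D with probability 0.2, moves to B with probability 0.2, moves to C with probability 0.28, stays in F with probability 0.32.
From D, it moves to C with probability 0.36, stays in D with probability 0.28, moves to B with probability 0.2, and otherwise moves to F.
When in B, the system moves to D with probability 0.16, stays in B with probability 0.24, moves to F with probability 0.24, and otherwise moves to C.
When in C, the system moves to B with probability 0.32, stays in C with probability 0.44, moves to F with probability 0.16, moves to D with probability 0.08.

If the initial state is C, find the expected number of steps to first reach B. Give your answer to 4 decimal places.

3.5497

Let t(s) be the expected number of steps to first reach B from state s, with t(B) = 0. Conditioning on the first step:
t(F) = 1 + 0.32·t(F) + 0.2·t(D) + 0.28·t(C)
t(D) = 1 + 0.16·t(F) + 0.28·t(D) + 0.36·t(C)
t(C) = 1 + 0.16·t(F) + 0.08·t(D) + 0.44·t(C)
Solving: t(F) = 4.1329, t(D) = 4.0822, t(C) = 3.5497.
Expected steps from C to B: 3.5497.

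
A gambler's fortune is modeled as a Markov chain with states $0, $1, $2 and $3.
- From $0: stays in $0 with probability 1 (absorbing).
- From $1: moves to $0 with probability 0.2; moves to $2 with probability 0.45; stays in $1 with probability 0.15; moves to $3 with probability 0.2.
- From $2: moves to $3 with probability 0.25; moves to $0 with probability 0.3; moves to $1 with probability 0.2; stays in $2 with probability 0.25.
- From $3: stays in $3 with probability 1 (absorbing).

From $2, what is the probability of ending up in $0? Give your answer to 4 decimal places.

0.5388

Let h(s) be the probability of absorption at $0 starting from transient state s. Then h($0) = 1 and h($3) = 0. By first-step analysis:
h($1) = 0.2·1 + 0.15·h($1) + 0.45·h($2) + 0.2·0
h($2) = 0.3·1 + 0.2·h($1) + 0.25·h($2) + 0.25·0
Solving: h($1) = 0.5205, h($2) = 0.5388.
Starting from $2, the probability is 0.5388.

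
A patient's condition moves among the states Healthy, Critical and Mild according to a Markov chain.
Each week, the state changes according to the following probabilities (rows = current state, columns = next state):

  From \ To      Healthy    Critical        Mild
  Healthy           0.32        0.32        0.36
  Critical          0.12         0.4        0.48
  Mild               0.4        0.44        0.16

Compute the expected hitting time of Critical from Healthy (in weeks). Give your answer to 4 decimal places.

Let t(s) be the expected number of weeks to first reach Critical from state s, with t(Critical) = 0. Conditioning on the first week:
t(Healthy) = 1 + 0.32·t(Healthy) + 0.36·t(Mild)
t(Mild) = 1 + 0.4·t(Healthy) + 0.16·t(Mild)
Solving: t(Healthy) = 2.8090, t(Mild) = 2.5281.
Expected weeks from Healthy to Critical: 2.8090.

2.8090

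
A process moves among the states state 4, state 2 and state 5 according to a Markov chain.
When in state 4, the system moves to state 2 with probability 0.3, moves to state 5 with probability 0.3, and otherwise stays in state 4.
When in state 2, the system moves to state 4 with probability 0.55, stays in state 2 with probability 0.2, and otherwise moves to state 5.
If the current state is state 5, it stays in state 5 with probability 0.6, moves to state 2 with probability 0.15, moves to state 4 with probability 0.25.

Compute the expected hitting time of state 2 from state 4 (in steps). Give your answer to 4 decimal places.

4.2424

Let t(s) be the expected number of steps to first reach state 2 from state s, with t(state 2) = 0. Conditioning on the first step:
t(state 4) = 1 + 0.4·t(state 4) + 0.3·t(state 5)
t(state 5) = 1 + 0.25·t(state 4) + 0.6·t(state 5)
Solving: t(state 4) = 4.2424, t(state 5) = 5.1515.
Expected steps from state 4 to state 2: 4.2424.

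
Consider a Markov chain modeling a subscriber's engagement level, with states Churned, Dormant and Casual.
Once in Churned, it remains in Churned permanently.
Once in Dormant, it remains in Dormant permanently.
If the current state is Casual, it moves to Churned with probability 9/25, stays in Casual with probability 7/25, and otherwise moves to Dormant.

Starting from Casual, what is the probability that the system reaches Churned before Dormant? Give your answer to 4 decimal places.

Let h(s) be the probability of absorption at Churned starting from transient state s. Then h(Churned) = 1 and h(Dormant) = 0. By first-step analysis:
h(Casual) = 0.36·1 + 0.36·0 + 0.28·h(Casual)
Solving: h(Casual) = 0.5000.
Starting from Casual, the probability is 0.5000.

0.5000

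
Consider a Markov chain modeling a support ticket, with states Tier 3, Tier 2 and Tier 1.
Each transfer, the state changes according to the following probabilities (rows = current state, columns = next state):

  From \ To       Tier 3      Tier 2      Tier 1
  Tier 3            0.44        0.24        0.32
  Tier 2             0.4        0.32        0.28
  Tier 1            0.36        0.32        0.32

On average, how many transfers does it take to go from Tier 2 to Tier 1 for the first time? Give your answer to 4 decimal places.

Let t(s) be the expected number of transfers to first reach Tier 1 from state s, with t(Tier 1) = 0. Conditioning on the first transfer:
t(Tier 3) = 1 + 0.44·t(Tier 3) + 0.24·t(Tier 2)
t(Tier 2) = 1 + 0.4·t(Tier 3) + 0.32·t(Tier 2)
Solving: t(Tier 3) = 3.2303, t(Tier 2) = 3.3708.
Expected transfers from Tier 2 to Tier 1: 3.3708.

3.3708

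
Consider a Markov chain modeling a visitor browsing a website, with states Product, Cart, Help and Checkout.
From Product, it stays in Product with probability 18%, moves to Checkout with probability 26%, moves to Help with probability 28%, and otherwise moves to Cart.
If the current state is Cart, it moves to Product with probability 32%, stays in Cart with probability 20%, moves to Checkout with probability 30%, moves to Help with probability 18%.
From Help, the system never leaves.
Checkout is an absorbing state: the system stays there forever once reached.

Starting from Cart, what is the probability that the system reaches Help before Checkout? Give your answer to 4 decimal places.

0.4188

Let h(s) be the probability of absorption at Help starting from transient state s. Then h(Help) = 1 and h(Checkout) = 0. By first-step analysis:
h(Product) = 0.18·h(Product) + 0.28·h(Cart) + 0.28·1 + 0.26·0
h(Cart) = 0.32·h(Product) + 0.2·h(Cart) + 0.18·1 + 0.3·0
Solving: h(Product) = 0.4845, h(Cart) = 0.4188.
Starting from Cart, the probability is 0.4188.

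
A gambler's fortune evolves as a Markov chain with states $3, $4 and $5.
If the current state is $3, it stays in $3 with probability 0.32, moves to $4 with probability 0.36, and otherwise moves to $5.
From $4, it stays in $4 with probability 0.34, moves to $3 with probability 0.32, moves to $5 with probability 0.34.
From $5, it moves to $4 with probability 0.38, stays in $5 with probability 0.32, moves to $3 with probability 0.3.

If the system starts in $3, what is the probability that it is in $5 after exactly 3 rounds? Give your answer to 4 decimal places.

Propagate the distribution vector 3 rounds from $3.
After 0 rounds: (1.0000, 0.0000, 0.0000)
After 1 round: (0.3200, 0.3600, 0.3200)
After 2 rounds: (0.3136, 0.3592, 0.3272)
After 3 rounds: (0.3135, 0.3594, 0.3272)
P(in $5 after 3 rounds) = 0.3272

0.3272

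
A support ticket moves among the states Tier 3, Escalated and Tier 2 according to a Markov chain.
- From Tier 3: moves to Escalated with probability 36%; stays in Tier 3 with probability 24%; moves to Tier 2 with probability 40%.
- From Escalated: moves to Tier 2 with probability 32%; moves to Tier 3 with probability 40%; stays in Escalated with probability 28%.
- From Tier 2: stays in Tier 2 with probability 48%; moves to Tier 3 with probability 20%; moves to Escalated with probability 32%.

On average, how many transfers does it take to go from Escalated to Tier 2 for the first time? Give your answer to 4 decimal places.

2.8770

Let t(s) be the expected number of transfers to first reach Tier 2 from state s, with t(Tier 2) = 0. Conditioning on the first transfer:
t(Tier 3) = 1 + 0.24·t(Tier 3) + 0.36·t(Escalated)
t(Escalated) = 1 + 0.4·t(Tier 3) + 0.28·t(Escalated)
Solving: t(Tier 3) = 2.6786, t(Escalated) = 2.8770.
Expected transfers from Escalated to Tier 2: 2.8770.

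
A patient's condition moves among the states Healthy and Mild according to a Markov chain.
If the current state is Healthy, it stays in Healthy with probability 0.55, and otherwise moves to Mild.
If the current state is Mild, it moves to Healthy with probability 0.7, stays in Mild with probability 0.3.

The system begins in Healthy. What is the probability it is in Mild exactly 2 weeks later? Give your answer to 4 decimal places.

0.3825

Sum over the intermediate state after 1 week:
P = P(Healthy→Healthy)·P(Healthy→Mild) + P(Healthy→Mild)·P(Mild→Mild)
  = 0.55×0.45 + 0.45×0.3
  = 0.2475 + 0.1350 = 0.3825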